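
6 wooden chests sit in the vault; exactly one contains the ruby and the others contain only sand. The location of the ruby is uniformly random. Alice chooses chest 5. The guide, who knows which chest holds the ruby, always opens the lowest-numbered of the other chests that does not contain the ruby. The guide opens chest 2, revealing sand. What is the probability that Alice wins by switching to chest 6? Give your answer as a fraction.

0

Apply Bayes' rule, conditioning on where the ruby actually is.
If it is in chest 1 (prior 1/6): chest 2 is the lowest-numbered option available, probability 1; weight (1/6)·1 = 1/6.
If it is in chest 2 (prior 1/6): the guide opened chest 2, so this case is ruled out; weight (1/6)·0 = 0.
If it is in any of chests 3, 4, 5, and 6 (prior 1/6 each): the guide would have opened chest 1 instead, probability 0; weight (1/6)·0 = 0 each.
The weights sum to 1/6.
So P(the ruby in chest 6 | the guide opened chest 2) = 0 / (1/6) = 0.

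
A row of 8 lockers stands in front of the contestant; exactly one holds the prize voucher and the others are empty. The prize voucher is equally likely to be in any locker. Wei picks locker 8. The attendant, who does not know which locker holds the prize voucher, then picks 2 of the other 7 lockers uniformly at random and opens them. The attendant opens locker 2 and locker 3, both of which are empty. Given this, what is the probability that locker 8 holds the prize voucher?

Because the attendant chose which lockers to open without knowing where the prize voucher is, the choice is independent of the prize location. Learning that none of the 2 opened lockers holds the prize voucher simply rules out those 2 locations and leaves the remaining 6 lockers still equally likely by symmetry.
So P(the prize voucher in locker 8) = 1/6.

1/6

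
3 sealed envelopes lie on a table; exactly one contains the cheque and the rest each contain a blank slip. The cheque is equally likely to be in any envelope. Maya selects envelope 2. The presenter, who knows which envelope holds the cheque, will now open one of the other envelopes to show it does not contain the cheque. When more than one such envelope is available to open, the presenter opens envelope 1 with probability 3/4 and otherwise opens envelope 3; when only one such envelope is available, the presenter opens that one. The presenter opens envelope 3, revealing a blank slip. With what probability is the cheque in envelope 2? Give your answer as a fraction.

Condition on the true location of the cheque.
If it is in envelope 1 (prior 1/3): only envelope 3 is available, probability 1; weight (1/3)·1 = 1/3.
If it is in envelope 2 (prior 1/3): envelope 1 is available but not opened, probability 1/4; weight (1/3)·(1/4) = 1/12.
If it is in envelope 3 (prior 1/3): the presenter opened envelope 3, so this case is ruled out; weight (1/3)·0 = 0.
The weights sum to 5/12.
So P(the cheque in envelope 2 | the presenter opened envelope 3) = (1/12) / (5/12) = 1/5.

1/5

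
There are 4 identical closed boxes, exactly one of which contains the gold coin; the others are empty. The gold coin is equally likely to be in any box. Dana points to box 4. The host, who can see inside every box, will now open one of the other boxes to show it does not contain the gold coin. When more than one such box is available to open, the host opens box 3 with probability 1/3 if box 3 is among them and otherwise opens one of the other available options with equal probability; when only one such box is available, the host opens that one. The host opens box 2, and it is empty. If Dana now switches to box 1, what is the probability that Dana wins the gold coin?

Consider each possible location of the gold coin in turn.
If it is in box 1 (prior 1/4): box 3 is available but not opened, probability 2/3; weight (1/4)·(2/3) = 1/6.
If it is in box 2 (prior 1/4): the host opened box 2, so this case is ruled out; weight (1/4)·0 = 0.
If it is in box 3 (prior 1/4): box 3 holds the prize so is unavailable; the host chooses uniformly among the 2 others, probability 1/2; weight (1/4)·(1/2) = 1/8.
If it is in box 4 (prior 1/4): box 3 is available but not opened; box 2 gets probability (1 − 1/3)/2 = 1/3; weight (1/4)·(1/3) = 1/12.
The weights sum to 3/8.
So P(the gold coin in box 1 | the host opened box 2) = (1/6) / (3/8) = 4/9.

4/9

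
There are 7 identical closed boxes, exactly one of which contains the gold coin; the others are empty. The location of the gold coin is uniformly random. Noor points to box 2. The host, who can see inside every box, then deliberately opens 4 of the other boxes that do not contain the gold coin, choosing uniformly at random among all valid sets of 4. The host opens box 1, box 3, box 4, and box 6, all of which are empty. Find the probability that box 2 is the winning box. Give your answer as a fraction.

1/7

Consider each possible location of the gold coin in turn.
If it is in any of boxes 1, 3, 4, and 6 (prior 1/7 each): that box was opened and seen not to hold the prize — ruled out; weight (1/7)·0 = 0 each.
If it is in box 2 (prior 1/7): the host has 15 equally likely choices, so probability 1/15; weight (1/7)·(1/15) = 1/105.
If it is in either of boxes 5 and 7 (prior 1/7 each): the host has 5 equally likely choices, so probability 1/5; weight (1/7)·(1/5) = 1/35 each.
The weights sum to 1/15.
So P(the gold coin in box 2 | the host opened box 1, box 3, box 4, and box 6) = (1/105) / (1/15) = 1/7.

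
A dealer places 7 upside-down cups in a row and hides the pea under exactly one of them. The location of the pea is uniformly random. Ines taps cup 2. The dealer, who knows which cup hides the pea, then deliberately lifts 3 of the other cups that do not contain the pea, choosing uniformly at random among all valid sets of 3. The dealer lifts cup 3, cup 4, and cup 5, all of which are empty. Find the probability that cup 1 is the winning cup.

Apply Bayes' rule, conditioning on where the pea actually is.
If it is under any of cups 1, 6, and 7 (prior 1/7 each): the dealer has 10 equally likely choices, so probability 1/10; weight (1/7)·(1/10) = 1/70 each.
If it is under cup 2 (prior 1/7): the dealer has 20 equally likely choices, so probability 1/20; weight (1/7)·(1/20) = 1/140.
If it is under any of cups 3, 4, and 5 (prior 1/7 each): that cup was opened and seen not to hold the prize — ruled out; weight (1/7)·0 = 0 each.
The weights sum to 1/20.
So P(the pea under cup 1 | the dealer opened cup 3, cup 4, and cup 5) = (1/70) / (1/20) = 2/7.

2/7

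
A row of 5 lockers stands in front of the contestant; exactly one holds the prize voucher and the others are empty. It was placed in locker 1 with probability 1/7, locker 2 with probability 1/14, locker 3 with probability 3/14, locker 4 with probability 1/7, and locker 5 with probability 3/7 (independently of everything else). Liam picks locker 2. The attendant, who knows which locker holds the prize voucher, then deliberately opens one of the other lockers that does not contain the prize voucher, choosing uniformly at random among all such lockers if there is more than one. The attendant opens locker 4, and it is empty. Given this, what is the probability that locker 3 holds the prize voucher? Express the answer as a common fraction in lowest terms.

12/47

Apply Bayes' rule, conditioning on where the prize voucher actually is.
If it is in locker 1 (prior 1/7): the attendant has 3 equally likely choices, so probability 1/3; weight (1/7)·(1/3) = 1/21.
If it is in locker 2 (prior 1/14): the attendant has 4 equally likely choices, so probability 1/4; weight (1/14)·(1/4) = 1/56.
If it is in locker 3 (prior 3/14): the attendant has 3 equally likely choices, so probability 1/3; weight (3/14)·(1/3) = 1/14.
If it is in locker 4 (prior 1/7): the attendant opened locker 4, so this case is ruled out; weight (1/7)·0 = 0.
If it is in locker 5 (prior 3/7): the attendant has 3 equally likely choices, so probability 1/3; weight (3/7)·(1/3) = 1/7.
The weights sum to 47/168.
So P(the prize voucher in locker 3 | the attendant opened locker 4) = (1/14) / (47/168) = 12/47.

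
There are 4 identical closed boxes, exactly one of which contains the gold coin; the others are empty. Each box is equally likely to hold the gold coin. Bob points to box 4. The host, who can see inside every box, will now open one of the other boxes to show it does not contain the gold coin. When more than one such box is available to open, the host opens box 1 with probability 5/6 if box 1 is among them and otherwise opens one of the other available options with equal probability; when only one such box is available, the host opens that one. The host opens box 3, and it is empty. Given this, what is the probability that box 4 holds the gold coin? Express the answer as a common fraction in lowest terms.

Consider each possible location of the gold coin in turn.
If it is in box 1 (prior 1/4): box 1 holds the prize so is unavailable; the host chooses uniformly among the 2 others, probability 1/2; weight (1/4)·(1/2) = 1/8.
If it is in box 2 (prior 1/4): box 1 is available but not opened, probability 1/6; weight (1/4)·(1/6) = 1/24.
If it is in box 3 (prior 1/4): the host opened box 3, so this case is ruled out; weight (1/4)·0 = 0.
If it is in box 4 (prior 1/4): box 1 is available but not opened; box 3 gets probability (1 − 5/6)/2 = 1/12; weight (1/4)·(1/12) = 1/48.
The weights sum to 3/16.
So P(the gold coin in box 4 | the host opened box 3) = (1/48) / (3/16) = 1/9.

1/9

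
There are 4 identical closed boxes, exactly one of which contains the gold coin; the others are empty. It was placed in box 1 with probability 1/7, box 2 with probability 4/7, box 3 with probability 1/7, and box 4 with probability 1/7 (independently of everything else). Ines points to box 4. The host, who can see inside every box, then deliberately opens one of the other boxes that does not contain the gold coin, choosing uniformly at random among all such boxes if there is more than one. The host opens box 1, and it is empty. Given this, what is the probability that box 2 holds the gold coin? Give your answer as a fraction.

12/17

Condition on the true location of the gold coin.
If it is in box 1 (prior 1/7): the host opened box 1, so this case is ruled out; weight (1/7)·0 = 0.
If it is in box 2 (prior 4/7): the host has 2 equally likely choices, so probability 1/2; weight (4/7)·(1/2) = 2/7.
If it is in box 3 (prior 1/7): the host has 2 equally likely choices, so probability 1/2; weight (1/7)·(1/2) = 1/14.
If it is in box 4 (prior 1/7): the host has 3 equally likely choices, so probability 1/3; weight (1/7)·(1/3) = 1/21.
The weights sum to 17/42.
So P(the gold coin in box 2 | the host opened box 1) = (2/7) / (17/42) = 12/17.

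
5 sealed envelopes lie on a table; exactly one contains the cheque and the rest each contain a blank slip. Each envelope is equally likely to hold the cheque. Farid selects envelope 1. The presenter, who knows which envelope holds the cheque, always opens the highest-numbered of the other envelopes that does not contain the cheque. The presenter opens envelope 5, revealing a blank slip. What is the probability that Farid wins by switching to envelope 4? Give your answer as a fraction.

Condition on the true location of the cheque.
If it is in any of envelopes 1, 2, 3, and 4 (prior 1/5 each): envelope 5 is the highest-numbered option available, probability 1; weight (1/5)·1 = 1/5 each.
If it is in envelope 5 (prior 1/5): the presenter opened envelope 5, so this case is ruled out; weight (1/5)·0 = 0.
The weights sum to 4/5.
So P(the cheque in envelope 4 | the presenter opened envelope 5) = (1/5) / (4/5) = 1/4.

1/4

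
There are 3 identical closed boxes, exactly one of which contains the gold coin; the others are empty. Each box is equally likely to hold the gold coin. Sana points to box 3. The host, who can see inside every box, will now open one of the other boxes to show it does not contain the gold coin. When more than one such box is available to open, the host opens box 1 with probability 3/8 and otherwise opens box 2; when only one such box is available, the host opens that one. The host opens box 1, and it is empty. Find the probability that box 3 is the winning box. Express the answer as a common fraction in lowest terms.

Condition on the true location of the gold coin.
If it is in box 1 (prior 1/3): the host opened box 1, so this case is ruled out; weight (1/3)·0 = 0.
If it is in box 2 (prior 1/3): only box 1 is available, probability 1; weight (1/3)·1 = 1/3.
If it is in box 3 (prior 1/3): box 1 is available, opened with probability 3/8; weight (1/3)·(3/8) = 1/8.
The weights sum to 11/24.
So P(the gold coin in box 3 | the host opened box 1) = (1/8) / (11/24) = 3/11.

3/11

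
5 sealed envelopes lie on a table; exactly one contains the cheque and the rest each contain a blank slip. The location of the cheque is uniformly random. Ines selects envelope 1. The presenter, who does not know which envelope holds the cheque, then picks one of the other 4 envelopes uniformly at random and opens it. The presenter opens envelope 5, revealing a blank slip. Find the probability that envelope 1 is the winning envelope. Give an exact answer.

1/4

Condition on the true location of the cheque.
If it is in any of envelopes 1, 2, 3, and 4 (prior 1/5 each): the presenter picks envelope 5 with probability 1/4 regardless, and it is not the prize; weight (1/5)·(1/4) = 1/20 each.
If it is in envelope 5 (prior 1/5): the presenter opened envelope 5, so this case is ruled out; weight (1/5)·0 = 0.
The weights sum to 1/5.
So P(the cheque in envelope 1 | the presenter opened envelope 5) = (1/20) / (1/5) = 1/4.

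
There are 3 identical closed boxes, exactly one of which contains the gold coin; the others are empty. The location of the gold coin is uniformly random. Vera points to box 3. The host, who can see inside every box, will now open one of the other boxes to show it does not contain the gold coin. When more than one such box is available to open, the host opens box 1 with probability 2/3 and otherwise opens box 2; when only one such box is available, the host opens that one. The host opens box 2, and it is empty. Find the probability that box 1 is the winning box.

3/4

Consider each possible location of the gold coin in turn.
If it is in box 1 (prior 1/3): only box 2 is available, probability 1; weight (1/3)·1 = 1/3.
If it is in box 2 (prior 1/3): the host opened box 2, so this case is ruled out; weight (1/3)·0 = 0.
If it is in box 3 (prior 1/3): box 1 is available but not opened, probability 1/3; weight (1/3)·(1/3) = 1/9.
The weights sum to 4/9.
So P(the gold coin in box 1 | the host opened box 2) = (1/3) / (4/9) = 3/4.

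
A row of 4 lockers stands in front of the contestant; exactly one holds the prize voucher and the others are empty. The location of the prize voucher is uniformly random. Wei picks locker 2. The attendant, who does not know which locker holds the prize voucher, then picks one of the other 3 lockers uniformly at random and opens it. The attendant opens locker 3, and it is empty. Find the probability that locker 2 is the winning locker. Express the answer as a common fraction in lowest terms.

1/3

Consider each possible location of the prize voucher in turn.
If it is in any of lockers 1, 2, and 4 (prior 1/4 each): the attendant picks locker 3 with probability 1/3 regardless, and it is not the prize; weight (1/4)·(1/3) = 1/12 each.
If it is in locker 3 (prior 1/4): the attendant opened locker 3, so this case is ruled out; weight (1/4)·0 = 0.
The weights sum to 1/4.
So P(the prize voucher in locker 2 | the attendant opened locker 3) = (1/12) / (1/4) = 1/3.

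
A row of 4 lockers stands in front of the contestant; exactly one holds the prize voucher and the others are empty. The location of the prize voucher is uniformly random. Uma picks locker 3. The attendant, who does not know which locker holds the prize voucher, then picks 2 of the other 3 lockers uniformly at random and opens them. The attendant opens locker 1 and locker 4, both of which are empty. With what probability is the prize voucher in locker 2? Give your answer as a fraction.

1/2

Consider each possible location of the prize voucher in turn.
If it is in either of lockers 1 and 4 (prior 1/4 each): that locker was opened and seen not to hold the prize — ruled out; weight (1/4)·0 = 0 each.
If it is in either of lockers 2 and 3 (prior 1/4 each): the attendant picks exactly this set with probability 1/3 regardless, and none is the prize; weight (1/4)·(1/3) = 1/12 each.
The weights sum to 1/6.
So P(the prize voucher in locker 2 | the attendant opened locker 1 and locker 4) = (1/12) / (1/6) = 1/2.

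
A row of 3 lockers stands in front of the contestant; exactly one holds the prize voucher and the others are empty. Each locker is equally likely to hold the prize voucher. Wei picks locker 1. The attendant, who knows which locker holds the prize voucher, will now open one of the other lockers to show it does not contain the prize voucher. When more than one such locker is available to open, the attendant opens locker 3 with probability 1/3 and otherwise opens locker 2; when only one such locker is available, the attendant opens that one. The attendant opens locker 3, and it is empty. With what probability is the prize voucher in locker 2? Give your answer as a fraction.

3/4

Consider each possible location of the prize voucher in turn.
If it is in locker 1 (prior 1/3): locker 3 is available, opened with probability 1/3; weight (1/3)·(1/3) = 1/9.
If it is in locker 2 (prior 1/3): only locker 3 is available, probability 1; weight (1/3)·1 = 1/3.
If it is in locker 3 (prior 1/3): the attendant opened locker 3, so this case is ruled out; weight (1/3)·0 = 0.
The weights sum to 4/9.
So P(the prize voucher in locker 2 | the attendant opened locker 3) = (1/3) / (4/9) = 3/4.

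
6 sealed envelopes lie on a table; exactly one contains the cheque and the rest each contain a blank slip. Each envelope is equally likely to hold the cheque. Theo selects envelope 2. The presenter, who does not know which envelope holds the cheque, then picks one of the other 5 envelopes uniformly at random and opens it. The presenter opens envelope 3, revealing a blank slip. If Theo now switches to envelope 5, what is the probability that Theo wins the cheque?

Apply Bayes' rule, conditioning on where the cheque actually is.
If it is in any of envelopes 1, 2, 4, 5, and 6 (prior 1/6 each): the presenter picks envelope 3 with probability 1/5 regardless, and it is not the prize; weight (1/6)·(1/5) = 1/30 each.
If it is in envelope 3 (prior 1/6): the presenter opened envelope 3, so this case is ruled out; weight (1/6)·0 = 0.
The weights sum to 1/6.
So P(the cheque in envelope 5 | the presenter opened envelope 3) = (1/30) / (1/6) = 1/5.

1/5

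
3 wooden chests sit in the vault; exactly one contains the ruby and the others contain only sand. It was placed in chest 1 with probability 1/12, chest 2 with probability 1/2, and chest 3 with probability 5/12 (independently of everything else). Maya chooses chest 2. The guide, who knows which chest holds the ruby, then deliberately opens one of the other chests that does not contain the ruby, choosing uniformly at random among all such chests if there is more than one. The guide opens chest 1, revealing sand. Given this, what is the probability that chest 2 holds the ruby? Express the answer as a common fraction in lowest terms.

3/8

Apply Bayes' rule, conditioning on where the ruby actually is.
If it is in chest 1 (prior 1/12): the guide opened chest 1, so this case is ruled out; weight (1/12)·0 = 0.
If it is in chest 2 (prior 1/2): the guide has 2 equally likely choices, so probability 1/2; weight (1/2)·(1/2) = 1/4.
If it is in chest 3 (prior 5/12): the guide has no choice, probability 1; weight (5/12)·1 = 5/12.
The weights sum to 2/3.
So P(the ruby in chest 2 | the guide opened chest 1) = (1/4) / (2/3) = 3/8.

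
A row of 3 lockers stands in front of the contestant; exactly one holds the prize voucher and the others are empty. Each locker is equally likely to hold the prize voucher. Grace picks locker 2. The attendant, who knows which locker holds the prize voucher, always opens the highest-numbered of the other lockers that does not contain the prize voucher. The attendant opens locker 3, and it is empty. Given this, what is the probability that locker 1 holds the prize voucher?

Consider each possible location of the prize voucher in turn.
If it is in either of lockers 1 and 2 (prior 1/3 each): locker 3 is the highest-numbered option available, probability 1; weight (1/3)·1 = 1/3 each.
If it is in locker 3 (prior 1/3): the attendant opened locker 3, so this case is ruled out; weight (1/3)·0 = 0.
The weights sum to 2/3.
So P(the prize voucher in locker 1 | the attendant opened locker 3) = (1/3) / (2/3) = 1/2.

1/2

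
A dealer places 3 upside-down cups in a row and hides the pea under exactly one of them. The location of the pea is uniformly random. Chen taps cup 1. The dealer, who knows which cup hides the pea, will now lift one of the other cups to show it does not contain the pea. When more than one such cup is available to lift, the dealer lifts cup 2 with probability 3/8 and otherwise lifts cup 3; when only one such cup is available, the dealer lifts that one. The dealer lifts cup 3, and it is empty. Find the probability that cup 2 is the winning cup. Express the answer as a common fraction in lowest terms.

Condition on the true location of the pea.
If it is under cup 1 (prior 1/3): cup 2 is available but not opened, probability 5/8; weight (1/3)·(5/8) = 5/24.
If it is under cup 2 (prior 1/3): only cup 3 is available, probability 1; weight (1/3)·1 = 1/3.
If it is under cup 3 (prior 1/3): the dealer opened cup 3, so this case is ruled out; weight (1/3)·0 = 0.
The weights sum to 13/24.
So P(the pea under cup 2 | the dealer opened cup 3) = (1/3) / (13/24) = 8/13.

8/13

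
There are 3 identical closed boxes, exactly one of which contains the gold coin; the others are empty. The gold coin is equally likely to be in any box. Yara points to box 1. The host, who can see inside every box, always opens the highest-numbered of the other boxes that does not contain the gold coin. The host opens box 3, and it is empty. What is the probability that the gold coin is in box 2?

Consider each possible location of the gold coin in turn.
If it is in either of boxes 1 and 2 (prior 1/3 each): box 3 is the highest-numbered option available, probability 1; weight (1/3)·1 = 1/3 each.
If it is in box 3 (prior 1/3): the host opened box 3, so this case is ruled out; weight (1/3)·0 = 0.
The weights sum to 2/3.
So P(the gold coin in box 2 | the host opened box 3) = (1/3) / (2/3) = 1/2.

1/2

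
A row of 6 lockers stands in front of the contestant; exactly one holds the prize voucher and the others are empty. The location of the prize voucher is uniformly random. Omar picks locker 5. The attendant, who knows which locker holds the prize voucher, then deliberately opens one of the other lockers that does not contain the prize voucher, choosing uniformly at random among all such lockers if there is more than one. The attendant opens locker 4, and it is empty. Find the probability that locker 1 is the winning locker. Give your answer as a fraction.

Consider each possible location of the prize voucher in turn.
If it is in any of lockers 1, 2, 3, and 6 (prior 1/6 each): the attendant has 4 equally likely choices, so probability 1/4; weight (1/6)·(1/4) = 1/24 each.
If it is in locker 4 (prior 1/6): the attendant opened locker 4, so this case is ruled out; weight (1/6)·0 = 0.
If it is in locker 5 (prior 1/6): the attendant has 5 equally likely choices, so probability 1/5; weight (1/6)·(1/5) = 1/30.
The weights sum to 1/5.
So P(the prize voucher in locker 1 | the attendant opened locker 4) = (1/24) / (1/5) = 5/24.

5/24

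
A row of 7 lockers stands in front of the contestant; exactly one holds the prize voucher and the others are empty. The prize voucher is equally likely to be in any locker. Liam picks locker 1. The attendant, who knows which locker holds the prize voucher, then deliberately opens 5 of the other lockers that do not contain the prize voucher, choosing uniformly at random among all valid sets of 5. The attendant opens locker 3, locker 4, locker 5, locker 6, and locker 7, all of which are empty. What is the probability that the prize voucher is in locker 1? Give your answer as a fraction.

1/7

Condition on the true location of the prize voucher.
If it is in locker 1 (prior 1/7): the attendant has 6 equally likely choices, so probability 1/6; weight (1/7)·(1/6) = 1/42.
If it is in locker 2 (prior 1/7): the attendant has no choice, probability 1; weight (1/7)·1 = 1/7.
If it is in any of lockers 3, 4, 5, 6, and 7 (prior 1/7 each): that locker was opened and seen not to hold the prize — ruled out; weight (1/7)·0 = 0 each.
The weights sum to 1/6.
So P(the prize voucher in locker 1 | the attendant opened locker 3, locker 4, locker 5, locker 6, and locker 7) = (1/42) / (1/6) = 1/7.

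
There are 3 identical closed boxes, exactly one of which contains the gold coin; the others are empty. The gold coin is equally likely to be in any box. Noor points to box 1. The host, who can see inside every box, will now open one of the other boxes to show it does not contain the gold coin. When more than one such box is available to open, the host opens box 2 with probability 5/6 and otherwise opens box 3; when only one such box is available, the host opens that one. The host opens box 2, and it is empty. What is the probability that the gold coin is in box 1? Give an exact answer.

5/11

Condition on the true location of the gold coin.
If it is in box 1 (prior 1/3): box 2 is available, opened with probability 5/6; weight (1/3)·(5/6) = 5/18.
If it is in box 2 (prior 1/3): the host opened box 2, so this case is ruled out; weight (1/3)·0 = 0.
If it is in box 3 (prior 1/3): only box 2 is available, probability 1; weight (1/3)·1 = 1/3.
The weights sum to 11/18.
So P(the gold coin in box 1 | the host opened box 2) = (5/18) / (11/18) = 5/11.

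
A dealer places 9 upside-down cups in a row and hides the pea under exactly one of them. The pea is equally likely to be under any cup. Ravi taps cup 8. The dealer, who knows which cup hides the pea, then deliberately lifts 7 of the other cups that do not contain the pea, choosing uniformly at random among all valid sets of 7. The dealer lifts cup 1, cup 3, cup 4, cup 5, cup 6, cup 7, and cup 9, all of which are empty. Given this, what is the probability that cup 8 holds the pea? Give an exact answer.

1/9

Condition on the true location of the pea.
If it is under any of cups 1, 3, 4, 5, 6, 7, and 9 (prior 1/9 each): that cup was opened and seen not to hold the prize — ruled out; weight (1/9)·0 = 0 each.
If it is under cup 2 (prior 1/9): the dealer has no choice, probability 1; weight (1/9)·1 = 1/9.
If it is under cup 8 (prior 1/9): the dealer has 8 equally likely choices, so probability 1/8; weight (1/9)·(1/8) = 1/72.
The weights sum to 1/8.
So P(the pea under cup 8 | the dealer opened cup 1, cup 3, cup 4, cup 5, cup 6, cup 7, and cup 9) = (1/72) / (1/8) = 1/9.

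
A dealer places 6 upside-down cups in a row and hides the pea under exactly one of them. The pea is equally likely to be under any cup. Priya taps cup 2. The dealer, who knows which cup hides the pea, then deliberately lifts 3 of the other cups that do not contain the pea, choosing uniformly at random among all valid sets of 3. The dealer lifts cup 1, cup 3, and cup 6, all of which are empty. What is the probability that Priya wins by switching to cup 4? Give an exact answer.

5/12

Consider each possible location of the pea in turn.
If it is under any of cups 1, 3, and 6 (prior 1/6 each): that cup was opened and seen not to hold the prize — ruled out; weight (1/6)·0 = 0 each.
If it is under cup 2 (prior 1/6): the dealer has 10 equally likely choices, so probability 1/10; weight (1/6)·(1/10) = 1/60.
If it is under either of cups 4 and 5 (prior 1/6 each): the dealer has 4 equally likely choices, so probability 1/4; weight (1/6)·(1/4) = 1/24 each.
The weights sum to 1/10.
So P(the pea under cup 4 | the dealer opened cup 1, cup 3, and cup 6) = (1/24) / (1/10) = 5/12.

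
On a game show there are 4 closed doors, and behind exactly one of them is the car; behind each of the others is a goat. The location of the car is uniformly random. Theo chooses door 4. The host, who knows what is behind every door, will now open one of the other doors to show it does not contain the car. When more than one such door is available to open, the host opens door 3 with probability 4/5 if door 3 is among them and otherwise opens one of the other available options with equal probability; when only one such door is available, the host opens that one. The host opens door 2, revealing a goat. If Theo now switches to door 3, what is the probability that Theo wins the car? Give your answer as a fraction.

5/8

Apply Bayes' rule, conditioning on where the car actually is.
If it is behind door 1 (prior 1/4): door 3 is available but not opened, probability 1/5; weight (1/4)·(1/5) = 1/20.
If it is behind door 2 (prior 1/4): the host opened door 2, so this case is ruled out; weight (1/4)·0 = 0.
If it is behind door 3 (prior 1/4): door 3 holds the prize so is unavailable; the host chooses uniformly among the 2 others, probability 1/2; weight (1/4)·(1/2) = 1/8.
If it is behind door 4 (prior 1/4): door 3 is available but not opened; door 2 gets probability (1 − 4/5)/2 = 1/10; weight (1/4)·(1/10) = 1/40.
The weights sum to 1/5.
So P(the car behind door 3 | the host opened door 2) = (1/8) / (1/5) = 5/8.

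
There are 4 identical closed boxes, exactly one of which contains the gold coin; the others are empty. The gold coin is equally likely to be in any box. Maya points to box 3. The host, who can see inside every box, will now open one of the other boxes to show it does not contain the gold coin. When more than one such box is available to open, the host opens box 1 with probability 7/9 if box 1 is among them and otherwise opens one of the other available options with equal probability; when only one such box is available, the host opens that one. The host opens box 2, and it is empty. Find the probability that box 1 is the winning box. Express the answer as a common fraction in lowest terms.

Apply Bayes' rule, conditioning on where the gold coin actually is.
If it is in box 1 (prior 1/4): box 1 holds the prize so is unavailable; the host chooses uniformly among the 2 others, probability 1/2; weight (1/4)·(1/2) = 1/8.
If it is in box 2 (prior 1/4): the host opened box 2, so this case is ruled out; weight (1/4)·0 = 0.
If it is in box 3 (prior 1/4): box 1 is available but not opened; box 2 gets probability (1 − 7/9)/2 = 1/9; weight (1/4)·(1/9) = 1/36.
If it is in box 4 (prior 1/4): box 1 is available but not opened, probability 2/9; weight (1/4)·(2/9) = 1/18.
The weights sum to 5/24.
So P(the gold coin in box 1 | the host opened box 2) = (1/8) / (5/24) = 3/5.

3/5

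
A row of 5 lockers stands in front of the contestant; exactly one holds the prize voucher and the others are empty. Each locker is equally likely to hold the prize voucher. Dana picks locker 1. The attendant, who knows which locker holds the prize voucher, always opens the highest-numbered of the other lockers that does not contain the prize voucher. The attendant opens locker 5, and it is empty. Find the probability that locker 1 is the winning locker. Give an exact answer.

1/4

Apply Bayes' rule, conditioning on where the prize voucher actually is.
If it is in any of lockers 1, 2, 3, and 4 (prior 1/5 each): locker 5 is the highest-numbered option available, probability 1; weight (1/5)·1 = 1/5 each.
If it is in locker 5 (prior 1/5): the attendant opened locker 5, so this case is ruled out; weight (1/5)·0 = 0.
The weights sum to 4/5.
So P(the prize voucher in locker 1 | the attendant opened locker 5) = (1/5) / (4/5) = 1/4.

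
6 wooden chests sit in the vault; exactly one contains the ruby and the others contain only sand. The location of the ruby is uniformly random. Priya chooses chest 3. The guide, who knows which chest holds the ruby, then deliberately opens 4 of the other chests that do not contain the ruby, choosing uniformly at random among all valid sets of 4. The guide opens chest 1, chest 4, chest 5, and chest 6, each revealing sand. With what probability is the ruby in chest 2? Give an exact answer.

5/6

Condition on the true location of the ruby.
If it is in any of chests 1, 4, 5, and 6 (prior 1/6 each): that chest was opened and seen not to hold the prize — ruled out; weight (1/6)·0 = 0 each.
If it is in chest 2 (prior 1/6): the guide has no choice, probability 1; weight (1/6)·1 = 1/6.
If it is in chest 3 (prior 1/6): the guide has 5 equally likely choices, so probability 1/5; weight (1/6)·(1/5) = 1/30.
The weights sum to 1/5.
So P(the ruby in chest 2 | the guide opened chest 1, chest 4, chest 5, and chest 6) = (1/6) / (1/5) = 5/6.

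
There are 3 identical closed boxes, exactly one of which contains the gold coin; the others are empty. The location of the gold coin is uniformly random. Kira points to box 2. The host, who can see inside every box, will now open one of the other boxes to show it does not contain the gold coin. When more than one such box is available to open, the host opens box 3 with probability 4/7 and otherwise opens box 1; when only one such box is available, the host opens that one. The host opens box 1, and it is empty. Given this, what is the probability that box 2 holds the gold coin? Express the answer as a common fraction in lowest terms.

3/10

Condition on the true location of the gold coin.
If it is in box 1 (prior 1/3): the host opened box 1, so this case is ruled out; weight (1/3)·0 = 0.
If it is in box 2 (prior 1/3): box 3 is available but not opened, probability 3/7; weight (1/3)·(3/7) = 1/7.
If it is in box 3 (prior 1/3): only box 1 is available, probability 1; weight (1/3)·1 = 1/3.
The weights sum to 10/21.
So P(the gold coin in box 2 | the host opened box 1) = (1/7) / (10/21) = 3/10.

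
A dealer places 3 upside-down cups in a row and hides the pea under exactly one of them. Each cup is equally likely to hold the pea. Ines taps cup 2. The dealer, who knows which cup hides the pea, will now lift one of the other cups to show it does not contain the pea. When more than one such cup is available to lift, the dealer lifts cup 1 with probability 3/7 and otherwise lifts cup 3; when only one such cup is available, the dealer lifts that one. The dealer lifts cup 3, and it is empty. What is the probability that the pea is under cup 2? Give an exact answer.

4/11

Apply Bayes' rule, conditioning on where the pea actually is.
If it is under cup 1 (prior 1/3): only cup 3 is available, probability 1; weight (1/3)·1 = 1/3.
If it is under cup 2 (prior 1/3): cup 1 is available but not opened, probability 4/7; weight (1/3)·(4/7) = 4/21.
If it is under cup 3 (prior 1/3): the dealer opened cup 3, so this case is ruled out; weight (1/3)·0 = 0.
The weights sum to 11/21.
So P(the pea under cup 2 | the dealer opened cup 3) = (4/21) / (11/21) = 4/11.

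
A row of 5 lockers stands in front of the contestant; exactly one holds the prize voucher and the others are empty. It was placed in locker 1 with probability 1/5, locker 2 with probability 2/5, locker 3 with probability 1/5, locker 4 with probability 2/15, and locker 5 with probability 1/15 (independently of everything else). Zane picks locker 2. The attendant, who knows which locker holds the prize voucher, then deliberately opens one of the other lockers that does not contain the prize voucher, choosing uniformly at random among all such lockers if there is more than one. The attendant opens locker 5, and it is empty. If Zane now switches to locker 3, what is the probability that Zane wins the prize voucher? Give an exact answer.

Consider each possible location of the prize voucher in turn.
If it is in either of lockers 1 and 3 (prior 1/5 each): the attendant has 3 equally likely choices, so probability 1/3; weight (1/5)·(1/3) = 1/15 each.
If it is in locker 2 (prior 2/5): the attendant has 4 equally likely choices, so probability 1/4; weight (2/5)·(1/4) = 1/10.
If it is in locker 4 (prior 2/15): the attendant has 3 equally likely choices, so probability 1/3; weight (2/15)·(1/3) = 2/45.
If it is in locker 5 (prior 1/15): the attendant opened locker 5, so this case is ruled out; weight (1/15)·0 = 0.
The weights sum to 5/18.
So P(the prize voucher in locker 3 | the attendant opened locker 5) = (1/15) / (5/18) = 6/25.

6/25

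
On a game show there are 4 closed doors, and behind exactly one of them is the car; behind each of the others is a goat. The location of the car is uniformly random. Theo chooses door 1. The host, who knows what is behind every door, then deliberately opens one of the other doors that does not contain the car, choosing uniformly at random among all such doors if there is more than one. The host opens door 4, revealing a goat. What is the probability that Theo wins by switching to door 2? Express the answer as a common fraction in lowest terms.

3/8

Apply Bayes' rule, conditioning on where the car actually is.
If it is behind door 1 (prior 1/4): the host has 3 equally likely choices, so probability 1/3; weight (1/4)·(1/3) = 1/12.
If it is behind either of doors 2 and 3 (prior 1/4 each): the host has 2 equally likely choices, so probability 1/2; weight (1/4)·(1/2) = 1/8 each.
If it is behind door 4 (prior 1/4): the host opened door 4, so this case is ruled out; weight (1/4)·0 = 0.
The weights sum to 1/3.
So P(the car behind door 2 | the host opened door 4) = (1/8) / (1/3) = 3/8.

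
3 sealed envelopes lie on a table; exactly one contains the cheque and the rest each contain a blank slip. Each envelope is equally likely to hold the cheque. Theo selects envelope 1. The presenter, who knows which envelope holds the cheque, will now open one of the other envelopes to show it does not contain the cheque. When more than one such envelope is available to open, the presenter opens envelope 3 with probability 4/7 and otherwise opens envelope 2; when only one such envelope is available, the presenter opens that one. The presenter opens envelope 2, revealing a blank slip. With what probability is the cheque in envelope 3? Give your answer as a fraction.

7/10

Apply Bayes' rule, conditioning on where the cheque actually is.
If it is in envelope 1 (prior 1/3): envelope 3 is available but not opened, probability 3/7; weight (1/3)·(3/7) = 1/7.
If it is in envelope 2 (prior 1/3): the presenter opened envelope 2, so this case is ruled out; weight (1/3)·0 = 0.
If it is in envelope 3 (prior 1/3): only envelope 2 is available, probability 1; weight (1/3)·1 = 1/3.
The weights sum to 10/21.
So P(the cheque in envelope 3 | the presenter opened envelope 2) = (1/3) / (10/21) = 7/10.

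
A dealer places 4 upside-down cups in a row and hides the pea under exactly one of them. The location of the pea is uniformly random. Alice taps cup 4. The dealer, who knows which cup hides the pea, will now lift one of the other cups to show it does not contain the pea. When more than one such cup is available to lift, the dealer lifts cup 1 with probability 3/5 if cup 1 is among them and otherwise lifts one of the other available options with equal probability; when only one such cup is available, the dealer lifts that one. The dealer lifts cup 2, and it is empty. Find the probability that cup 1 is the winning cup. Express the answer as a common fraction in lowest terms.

Consider each possible location of the pea in turn.
If it is under cup 1 (prior 1/4): cup 1 holds the prize so is unavailable; the dealer chooses uniformly among the 2 others, probability 1/2; weight (1/4)·(1/2) = 1/8.
If it is under cup 2 (prior 1/4): the dealer opened cup 2, so this case is ruled out; weight (1/4)·0 = 0.
If it is under cup 3 (prior 1/4): cup 1 is available but not opened, probability 2/5; weight (1/4)·(2/5) = 1/10.
If it is under cup 4 (prior 1/4): cup 1 is available but not opened; cup 2 gets probability (1 − 3/5)/2 = 1/5; weight (1/4)·(1/5) = 1/20.
The weights sum to 11/40.
So P(the pea under cup 1 | the dealer opened cup 2) = (1/8) / (11/40) = 5/11.

5/11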